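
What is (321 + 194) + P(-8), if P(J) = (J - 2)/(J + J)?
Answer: 4125/8 ≈ 515.63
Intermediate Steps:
P(J) = (-2 + J)/(2*J) (P(J) = (-2 + J)/((2*J)) = (-2 + J)*(1/(2*J)) = (-2 + J)/(2*J))
(321 + 194) + P(-8) = (321 + 194) + (½)*(-2 - 8)/(-8) = 515 + (½)*(-⅛)*(-10) = 515 + 5/8 = 4125/8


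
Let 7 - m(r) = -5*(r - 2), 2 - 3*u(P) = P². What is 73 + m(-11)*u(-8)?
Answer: 3815/3 ≈ 1271.7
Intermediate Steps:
u(P) = ⅔ - P²/3
m(r) = -3 + 5*r (m(r) = 7 - (-5)*(r - 2) = 7 - (-5)*(-2 + r) = 7 - (10 - 5*r) = 7 + (-10 + 5*r) = -3 + 5*r)
73 + m(-11)*u(-8) = 73 + (-3 + 5*(-11))*(⅔ - ⅓*(-8)²) = 73 + (-3 - 55)*(⅔ - ⅓*64) = 73 - 58*(⅔ - 64/3) = 73 - 58*(-62/3) = 73 + 3596/3 = 3815/3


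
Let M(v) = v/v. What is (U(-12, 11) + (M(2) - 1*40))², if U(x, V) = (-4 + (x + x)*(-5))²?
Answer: 180015889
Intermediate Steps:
M(v) = 1
U(x, V) = (-4 - 10*x)² (U(x, V) = (-4 + (2*x)*(-5))² = (-4 - 10*x)²)
(U(-12, 11) + (M(2) - 1*40))² = (4*(2 + 5*(-12))² + (1 - 1*40))² = (4*(2 - 60)² + (1 - 40))² = (4*(-58)² - 39)² = (4*3364 - 39)² = (13456 - 39)² = 13417² = 180015889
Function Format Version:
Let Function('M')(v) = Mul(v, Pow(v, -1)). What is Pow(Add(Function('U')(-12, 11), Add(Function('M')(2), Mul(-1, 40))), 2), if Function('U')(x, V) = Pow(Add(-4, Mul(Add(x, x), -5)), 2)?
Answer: 180015889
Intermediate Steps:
Function('M')(v) = 1
Function('U')(x, V) = Pow(Add(-4, Mul(-10, x)), 2) (Function('U')(x, V) = Pow(Add(-4, Mul(Mul(2, x), -5)), 2) = Pow(Add(-4, Mul(-10, x)), 2))
Pow(Add(Function('U')(-12, 11), Add(Function('M')(2), Mul(-1, 40))), 2) = Pow(Add(Mul(4, Pow(Add(2, Mul(5, -12)), 2)), Add(1, Mul(-1, 40))), 2) = Pow(Add(Mul(4, Pow(Add(2, -60), 2)), Add(1, -40)), 2) = Pow(Add(Mul(4, Pow(-58, 2)), -39), 2) = Pow(Add(Mul(4, 3364), -39), 2) = Pow(Add(13456, -39), 2) = Pow(13417, 2) = 180015889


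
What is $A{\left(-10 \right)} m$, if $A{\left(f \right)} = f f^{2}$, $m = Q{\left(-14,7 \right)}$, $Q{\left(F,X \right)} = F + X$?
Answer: $7000$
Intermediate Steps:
$m = -7$ ($m = -14 + 7 = -7$)
$A{\left(f \right)} = f^{3}$
$A{\left(-10 \right)} m = \left(-10\right)^{3} \left(-7\right) = \left(-1000\right) \left(-7\right) = 7000$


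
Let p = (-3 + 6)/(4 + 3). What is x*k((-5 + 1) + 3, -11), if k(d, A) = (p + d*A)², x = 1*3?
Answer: 19200/49 ≈ 391.84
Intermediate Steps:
p = 3/7 ≈ 0.42857
x = 3
k(d, A) = (3/7 + A*d)² (k(d, A) = (3/7 + d*A)² = (3/7 + A*d)²)
x*k((-5 + 1) + 3, -11) = 3*((3 + 7*(-11)*((-5 + 1) + 3))²/49) = 3*((3 + 7*(-11)*(-4 + 3))²/49) = 3*((3 + 7*(-11)*(-1))²/49) = 3*((3 + 77)²/49) = 3*((1/49)*80²) = 3*((1/49)*6400) = 3*(6400/49) = 19200/49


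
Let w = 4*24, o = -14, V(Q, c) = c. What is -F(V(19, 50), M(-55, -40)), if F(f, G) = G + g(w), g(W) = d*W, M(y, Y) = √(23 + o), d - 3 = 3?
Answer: -579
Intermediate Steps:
d = 6 (d = 3 + 3 = 6)
w = 96
M(y, Y) = 3 (M(y, Y) = √(23 - 14) = √9 = 3)
g(W) = 6*W
F(f, G) = 576 + G (F(f, G) = G + 6*96 = G + 576 = 576 + G)
-F(V(19, 50), M(-55, -40)) = -(576 + 3) = -1*579 = -579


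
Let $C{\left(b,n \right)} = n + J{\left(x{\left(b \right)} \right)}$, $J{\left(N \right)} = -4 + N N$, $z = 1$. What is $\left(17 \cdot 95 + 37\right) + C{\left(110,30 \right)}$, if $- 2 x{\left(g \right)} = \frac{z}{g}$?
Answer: $\frac{81215201}{48400} \approx 1678.0$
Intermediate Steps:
$x{\left(g \right)} = - \frac{1}{2 g}$ ($x{\left(g \right)} = - \frac{1 \frac{1}{g}}{2} = - \frac{1}{2 g}$)
$J{\left(N \right)} = -4 + N^{2}$
$C{\left(b,n \right)} = -4 + n + \frac{1}{4 b^{2}}$ ($C{\left(b,n \right)} = n + \left(-4 + \left(- \frac{1}{2 b}\right)^{2}\right) = n - \left(4 - \frac{1}{4 b^{2}}\right) = -4 + n + \frac{1}{4 b^{2}}$)
$\left(17 \cdot 95 + 37\right) + C{\left(110,30 \right)} = \left(17 \cdot 95 + 37\right) + \left(-4 + 30 + \frac{1}{4 \cdot 12100}\right) = \left(1615 + 37\right) + \left(-4 + 30 + \frac{1}{4} \cdot \frac{1}{12100}\right) = 1652 + \left(-4 + 30 + \frac{1}{48400}\right) = 1652 + \frac{1258401}{48400} = \frac{81215201}{48400}$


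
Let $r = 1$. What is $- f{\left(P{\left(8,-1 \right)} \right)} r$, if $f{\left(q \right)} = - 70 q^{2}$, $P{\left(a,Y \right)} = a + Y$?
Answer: $3430$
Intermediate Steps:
$P{\left(a,Y \right)} = Y + a$
$- f{\left(P{\left(8,-1 \right)} \right)} r = - - 70 \left(-1 + 8\right)^{2} \cdot 1 = - - 70 \cdot 7^{2} \cdot 1 = - \left(-70\right) 49 \cdot 1 = - \left(-3430\right) 1 = \left(-1\right) \left(-3430\right) = 3430$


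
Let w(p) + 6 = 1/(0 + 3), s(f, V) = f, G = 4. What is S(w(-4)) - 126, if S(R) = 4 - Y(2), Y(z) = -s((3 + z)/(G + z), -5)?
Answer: -727/6 ≈ -121.17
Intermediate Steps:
w(p) = -17/3 (w(p) = -6 + 1/(0 + 3) = -6 + 1/3 = -6 + ⅓ = -17/3)
Y(z) = -(3 + z)/(4 + z)
S(R) = 29/6 (S(R) = 4 - (-3 - 1*2)/(4 + 2) = 4 - (-3 - 2)/6 = 4 - (-5)/6 = 4 - 1*(-⅚) = 4 + ⅚ = 29/6)
S(w(-4)) - 126 = 29/6 - 126 = -727/6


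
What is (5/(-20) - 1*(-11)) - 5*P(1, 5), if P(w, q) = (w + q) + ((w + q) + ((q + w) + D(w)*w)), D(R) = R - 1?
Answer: -317/4 ≈ -79.250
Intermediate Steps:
D(R) = -1 + R
P(w, q) = 3*q + 3*w + w*(-1 + w) (P(w, q) = (w + q) + ((w + q) + ((q + w) + (-1 + w)*w)) = (q + w) + ((q + w) + ((q + w) + w*(-1 + w))) = (q + w) + ((q + w) + (q + w + w*(-1 + w))) = (q + w) + (2*q + 2*w + w*(-1 + w)) = 3*q + 3*w + w*(-1 + w))
(5/(-20) - 1*(-11)) - 5*P(1, 5) = (5/(-20) - 1*(-11)) - 5*(1**2 + 2*1 + 3*5) = (5*(-1/20) + 11) - 5*(1 + 2 + 15) = (-1/4 + 11) - 5*18 = 43/4 - 90 = -317/4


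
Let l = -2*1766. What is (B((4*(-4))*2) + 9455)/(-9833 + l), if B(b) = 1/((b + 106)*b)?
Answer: -22389439/31648320 ≈ -0.70745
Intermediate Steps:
l = -3532
B(b) = 1/(b*(106 + b)) (B(b) = 1/((106 + b)*b) = 1/(b*(106 + b)))
(B((4*(-4))*2) + 9455)/(-9833 + l) = (1/((((4*(-4))*2))*(106 + (4*(-4))*2)) + 9455)/(-9833 - 3532) = (1/(((-16*2))*(106 - 16*2)) + 9455)/(-13365) = (1/((-32)*(106 - 32)) + 9455)*(-1/13365) = (-1/32/74 + 9455)*(-1/13365) = (-1/32*1/74 + 9455)*(-1/13365) = (-1/2368 + 9455)*(-1/13365) = (22389439/2368)*(-1/13365) = -22389439/31648320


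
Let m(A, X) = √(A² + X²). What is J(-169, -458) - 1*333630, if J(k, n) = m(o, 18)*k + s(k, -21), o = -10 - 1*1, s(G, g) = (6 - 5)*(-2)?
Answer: -333632 - 169*√445 ≈ -3.3720e+5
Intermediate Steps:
s(G, g) = -2 (s(G, g) = 1*(-2) = -2)
o = -11 (o = -10 - 1 = -11)
J(k, n) = -2 + k*√445 (J(k, n) = √((-11)² + 18²)*k - 2 = √(121 + 324)*k - 2 = √445*k - 2 = k*√445 - 2 = -2 + k*√445)
J(-169, -458) - 1*333630 = (-2 - 169*√445) - 1*333630 = (-2 - 169*√445) - 333630 = -333632 - 169*√445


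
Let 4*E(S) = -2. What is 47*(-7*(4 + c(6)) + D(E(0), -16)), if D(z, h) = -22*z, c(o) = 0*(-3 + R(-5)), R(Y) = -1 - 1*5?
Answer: -799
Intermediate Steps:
E(S) = -½ (E(S) = (¼)*(-2) = -½)
R(Y) = -6 (R(Y) = -1 - 5 = -6)
c(o) = 0 (c(o) = 0*(-3 - 6) = 0*(-9) = 0)
47*(-7*(4 + c(6)) + D(E(0), -16)) = 47*(-7*(4 + 0) - 22*(-½)) = 47*(-7*4 + 11) = 47*(-28 + 11) = 47*(-17) = -799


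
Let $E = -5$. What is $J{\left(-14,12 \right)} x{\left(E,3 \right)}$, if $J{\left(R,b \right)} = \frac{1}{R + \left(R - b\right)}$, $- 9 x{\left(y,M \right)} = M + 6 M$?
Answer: $\frac{7}{120} \approx 0.058333$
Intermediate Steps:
$x{\left(y,M \right)} = - \frac{7 M}{9}$ ($x{\left(y,M \right)} = - \frac{M + 6 M}{9} = - \frac{7 M}{9}$)
$J{\left(R,b \right)} = \frac{1}{- b + 2 R}$
$J{\left(-14,12 \right)} x{\left(E,3 \right)} = \frac{\left(- \frac{7}{9}\right) 3}{\left(-1\right) 12 + 2 \left(-14\right)} = \frac{1}{-12 - 28} \left(- \frac{7}{3}\right) = \frac{1}{-40} \left(- \frac{7}{3}\right) = \left(- \frac{1}{40}\right) \left(- \frac{7}{3}\right) = \frac{7}{120}$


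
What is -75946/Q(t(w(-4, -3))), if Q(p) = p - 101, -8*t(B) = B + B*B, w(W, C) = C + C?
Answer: 303784/419 ≈ 725.02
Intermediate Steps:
w(W, C) = 2*C
t(B) = -B/8 - B²/8 (t(B) = -(B + B*B)/8 = -(B + B²)/8 = -B/8 - B²/8)
Q(p) = -101 + p
-75946/Q(t(w(-4, -3))) = -75946/(-101 - 2*(-3)*(1 + 2*(-3))/8) = -75946/(-101 - ⅛*(-6)*(1 - 6)) = -75946/(-101 - ⅛*(-6)*(-5)) = -75946/(-101 - 15/4) = -75946/(-419/4) = -75946*(-4/419) = 303784/419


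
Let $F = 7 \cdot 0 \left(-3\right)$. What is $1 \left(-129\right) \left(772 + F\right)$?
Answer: $-99588$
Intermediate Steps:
$F = 0$ ($F = 0 \left(-3\right) = 0$)
$1 \left(-129\right) \left(772 + F\right) = 1 \left(-129\right) \left(772 + 0\right) = \left(-129\right) 772 = -99588$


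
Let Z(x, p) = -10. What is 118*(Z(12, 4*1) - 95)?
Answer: -12390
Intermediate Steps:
118*(Z(12, 4*1) - 95) = 118*(-10 - 95) = 118*(-105) = -12390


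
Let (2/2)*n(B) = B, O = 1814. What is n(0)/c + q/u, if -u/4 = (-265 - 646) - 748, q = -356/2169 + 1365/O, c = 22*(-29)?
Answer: 2314901/26109779976 ≈ 8.8660e-5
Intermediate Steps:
c = -638
n(B) = B
q = 2314901/3934566 (q = -356/2169 + 1365/1814 = 2314901/3934566 ≈ 0.58835)
u = 6636 (u = -4*((-265 - 646) - 748) = -4*(-911 - 748) = -4*(-1659) = 6636)
n(0)/c + q/u = 0/(-638) + (2314901/3934566)/6636 = 0*(-1/638) + (2314901/3934566)*(1/6636) = 0 + 2314901/26109779976 = 2314901/26109779976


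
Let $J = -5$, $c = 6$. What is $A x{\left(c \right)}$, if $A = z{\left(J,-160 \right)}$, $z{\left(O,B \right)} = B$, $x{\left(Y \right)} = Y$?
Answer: $-960$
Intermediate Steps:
$A = -160$
$A x{\left(c \right)} = \left(-160\right) 6 = -960$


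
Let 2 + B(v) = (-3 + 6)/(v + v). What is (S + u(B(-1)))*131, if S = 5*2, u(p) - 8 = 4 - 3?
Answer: 2489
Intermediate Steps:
B(v) = -2 + 3/(2*v) (B(v) = -2 + (-3 + 6)/(v + v) = -2 + 3/((2*v)) = -2 + 3*(1/(2*v)) = -2 + 3/(2*v))
u(p) = 9 (u(p) = 8 + (4 - 3) = 8 + 1 = 9)
S = 10
(S + u(B(-1)))*131 = (10 + 9)*131 = 19*131 = 2489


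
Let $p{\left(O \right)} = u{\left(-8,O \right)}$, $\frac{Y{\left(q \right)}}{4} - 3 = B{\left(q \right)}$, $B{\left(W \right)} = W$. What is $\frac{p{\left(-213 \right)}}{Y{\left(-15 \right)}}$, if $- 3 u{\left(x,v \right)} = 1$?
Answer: $\frac{1}{144} \approx 0.0069444$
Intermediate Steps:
$u{\left(x,v \right)} = - \frac{1}{3}$ ($u{\left(x,v \right)} = \left(- \frac{1}{3}\right) 1 = - \frac{1}{3}$)
$Y{\left(q \right)} = 12 + 4 q$
$p{\left(O \right)} = - \frac{1}{3}$
$\frac{p{\left(-213 \right)}}{Y{\left(-15 \right)}} = - \frac{1}{3 \left(12 + 4 \left(-15\right)\right)} = - \frac{1}{3 \left(12 - 60\right)} = - \frac{1}{3 \left(-48\right)} = \left(- \frac{1}{3}\right) \left(- \frac{1}{48}\right) = \frac{1}{144}$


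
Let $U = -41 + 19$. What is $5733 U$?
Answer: $-126126$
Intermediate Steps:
$U = -22$
$5733 U = 5733 \left(-22\right) = -126126$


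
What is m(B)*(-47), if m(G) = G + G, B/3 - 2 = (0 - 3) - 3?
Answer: 1128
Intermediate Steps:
B = -12 (B = 6 + 3*((0 - 3) - 3) = 6 + 3*(-3 - 3) = 6 + 3*(-6) = 6 - 18 = -12)
m(G) = 2*G
m(B)*(-47) = (2*(-12))*(-47) = -24*(-47) = 1128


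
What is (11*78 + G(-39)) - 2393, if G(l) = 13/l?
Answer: -4606/3 ≈ -1535.3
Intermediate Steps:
(11*78 + G(-39)) - 2393 = (11*78 + 13/(-39)) - 2393 = (858 + 13*(-1/39)) - 2393 = (858 - ⅓) - 2393 = 2573/3 - 2393 = -4606/3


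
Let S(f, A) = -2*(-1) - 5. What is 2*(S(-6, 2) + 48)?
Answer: 90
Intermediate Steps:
S(f, A) = -3 (S(f, A) = 2 - 5 = -3)
2*(S(-6, 2) + 48) = 2*(-3 + 48) = 2*45 = 90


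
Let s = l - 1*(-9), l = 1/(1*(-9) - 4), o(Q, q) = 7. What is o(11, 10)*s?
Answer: 812/13 ≈ 62.462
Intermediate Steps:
l = -1/13 (l = 1/(-9 - 4) = 1/(-13) = -1/13 ≈ -0.076923)
s = 116/13 (s = -1/13 - 1*(-9) = -1/13 + 9 = 116/13 ≈ 8.9231)
o(11, 10)*s = 7*(116/13) = 812/13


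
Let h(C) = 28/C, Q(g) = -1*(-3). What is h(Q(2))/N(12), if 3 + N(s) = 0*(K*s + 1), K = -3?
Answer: -28/9 ≈ -3.1111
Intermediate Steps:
Q(g) = 3
N(s) = -3 (N(s) = -3 + 0*(-3*s + 1) = -3 + 0*(1 - 3*s) = -3 + 0 = -3)
h(Q(2))/N(12) = (28/3)/(-3) = (28*(1/3))*(-1/3) = (28/3)*(-1/3) = -28/9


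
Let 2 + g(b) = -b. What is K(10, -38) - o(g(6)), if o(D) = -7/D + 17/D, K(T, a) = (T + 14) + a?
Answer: -51/4 ≈ -12.750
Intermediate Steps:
K(T, a) = 14 + T + a (K(T, a) = (14 + T) + a = 14 + T + a)
g(b) = -2 - b
o(D) = 10/D
K(10, -38) - o(g(6)) = (14 + 10 - 38) - 10/(-2 - 1*6) = -14 - 10/(-2 - 6) = -14 - 10/(-8) = -14 - 10*(-1)/8 = -14 - 1*(-5/4) = -14 + 5/4 = -51/4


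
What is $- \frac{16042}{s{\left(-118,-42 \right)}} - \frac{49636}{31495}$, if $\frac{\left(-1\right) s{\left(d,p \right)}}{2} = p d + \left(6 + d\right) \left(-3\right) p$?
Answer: $- \frac{707088611}{288368220} \approx -2.452$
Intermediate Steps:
$s{\left(d,p \right)} = - 2 d p - 2 p \left(-18 - 3 d\right)$ ($s{\left(d,p \right)} = - 2 \left(p d + \left(6 + d\right) \left(-3\right) p\right) = - 2 \left(d p + \left(-18 - 3 d\right) p\right) = - 2 \left(d p + p \left(-18 - 3 d\right)\right) = - 2 d p - 2 p \left(-18 - 3 d\right)$)
$- \frac{16042}{s{\left(-118,-42 \right)}} - \frac{49636}{31495} = - \frac{16042}{4 \left(-42\right) \left(9 - 118\right)} - \frac{49636}{31495} = - \frac{16042}{4 \left(-42\right) \left(-109\right)} - \frac{49636}{31495} = - \frac{16042}{18312} - \frac{49636}{31495} = \left(-16042\right) \frac{1}{18312} - \frac{49636}{31495} = - \frac{8021}{9156} - \frac{49636}{31495} = - \frac{707088611}{288368220}$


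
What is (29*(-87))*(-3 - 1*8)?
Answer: 27753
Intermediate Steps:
(29*(-87))*(-3 - 1*8) = -2523*(-3 - 8) = -2523*(-11) = 27753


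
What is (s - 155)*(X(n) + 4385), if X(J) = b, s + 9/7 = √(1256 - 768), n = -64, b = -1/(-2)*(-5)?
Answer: -4794455/7 + 8765*√122 ≈ -5.8811e+5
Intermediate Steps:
b = -5/2 (b = -1*(-½)*(-5) = (½)*(-5) = -5/2 ≈ -2.5000)
s = -9/7 + 2*√122 (s = -9/7 + √(1256 - 768) = -9/7 + √488 = -9/7 + 2*√122 ≈ 20.805)
X(J) = -5/2
(s - 155)*(X(n) + 4385) = ((-9/7 + 2*√122) - 155)*(-5/2 + 4385) = (-1094/7 + 2*√122)*(8765/2) = -4794455/7 + 8765*√122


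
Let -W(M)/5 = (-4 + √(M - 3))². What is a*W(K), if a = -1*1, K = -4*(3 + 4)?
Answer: 5*(4 - I*√31)² ≈ -75.0 - 222.71*I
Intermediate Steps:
K = -28 (K = -4*7 = -28)
W(M) = -5*(-4 + √(-3 + M))² (W(M) = -5*(-4 + √(M - 3))² = -5*(-4 + √(-3 + M))²)
a = -1
a*W(K) = -(-5)*(-4 + √(-3 - 28))² = -(-5)*(-4 + √(-31))² = -(-5)*(-4 + I*√31)² = 5*(-4 + I*√31)²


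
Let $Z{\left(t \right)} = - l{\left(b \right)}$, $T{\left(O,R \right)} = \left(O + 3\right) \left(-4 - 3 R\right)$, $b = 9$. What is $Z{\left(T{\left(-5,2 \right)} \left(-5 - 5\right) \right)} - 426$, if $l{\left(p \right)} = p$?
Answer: $-435$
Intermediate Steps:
$T{\left(O,R \right)} = \left(-4 - 3 R\right) \left(3 + O\right)$ ($T{\left(O,R \right)} = \left(3 + O\right) \left(-4 - 3 R\right) = \left(-4 - 3 R\right) \left(3 + O\right)$)
$Z{\left(t \right)} = -9$ ($Z{\left(t \right)} = \left(-1\right) 9 = -9$)
$Z{\left(T{\left(-5,2 \right)} \left(-5 - 5\right) \right)} - 426 = -9 - 426 = -435$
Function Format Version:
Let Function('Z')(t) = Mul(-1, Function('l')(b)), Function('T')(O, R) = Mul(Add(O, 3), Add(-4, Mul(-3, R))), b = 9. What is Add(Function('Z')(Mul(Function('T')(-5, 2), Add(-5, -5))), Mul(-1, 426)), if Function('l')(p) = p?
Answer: -435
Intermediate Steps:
Function('T')(O, R) = Mul(Add(-4, Mul(-3, R)), Add(3, O)) (Function('T')(O, R) = Mul(Add(3, O), Add(-4, Mul(-3, R))) = Mul(Add(-4, Mul(-3, R)), Add(3, O)))
Function('Z')(t) = -9 (Function('Z')(t) = Mul(-1, 9) = -9)
Add(Function('Z')(Mul(Function('T')(-5, 2), Add(-5, -5))), Mul(-1, 426)) = Add(-9, Mul(-1, 426)) = Add(-9, -426) = -435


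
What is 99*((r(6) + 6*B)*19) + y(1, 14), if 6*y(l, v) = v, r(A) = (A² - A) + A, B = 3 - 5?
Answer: 135439/3 ≈ 45146.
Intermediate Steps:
B = -2
r(A) = A²
y(l, v) = v/6
99*((r(6) + 6*B)*19) + y(1, 14) = 99*((6² + 6*(-2))*19) + (⅙)*14 = 99*((36 - 12)*19) + 7/3 = 99*(24*19) + 7/3 = 99*456 + 7/3 = 45144 + 7/3 = 135439/3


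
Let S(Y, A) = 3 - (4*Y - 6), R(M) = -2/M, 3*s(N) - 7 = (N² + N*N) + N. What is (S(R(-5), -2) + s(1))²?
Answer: 25921/225 ≈ 115.20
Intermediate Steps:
s(N) = 7/3 + N/3 + 2*N²/3 (s(N) = 7/3 + ((N² + N*N) + N)/3 = 7/3 + ((N² + N²) + N)/3 = 7/3 + (2*N² + N)/3 = 7/3 + (N + 2*N²)/3 = 7/3 + (N/3 + 2*N²/3) = 7/3 + N/3 + 2*N²/3)
S(Y, A) = 9 - 4*Y (S(Y, A) = 3 - (-6 + 4*Y) = 3 + (6 - 4*Y) = 9 - 4*Y)
(S(R(-5), -2) + s(1))² = ((9 - (-8)/(-5)) + (7/3 + (⅓)*1 + (⅔)*1²))² = ((9 - (-8)*(-1)/5) + (7/3 + ⅓ + (⅔)*1))² = ((9 - 4*⅖) + (7/3 + ⅓ + ⅔))² = ((9 - 8/5) + 10/3)² = (37/5 + 10/3)² = (161/15)² = 25921/225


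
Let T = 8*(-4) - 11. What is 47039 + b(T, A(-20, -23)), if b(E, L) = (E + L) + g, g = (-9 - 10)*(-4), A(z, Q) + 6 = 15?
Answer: 47081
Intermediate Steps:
A(z, Q) = 9 (A(z, Q) = -6 + 15 = 9)
g = 76 (g = -19*(-4) = 76)
T = -43 (T = -32 - 11 = -43)
b(E, L) = 76 + E + L (b(E, L) = (E + L) + 76 = 76 + E + L)
47039 + b(T, A(-20, -23)) = 47039 + (76 - 43 + 9) = 47039 + 42 = 47081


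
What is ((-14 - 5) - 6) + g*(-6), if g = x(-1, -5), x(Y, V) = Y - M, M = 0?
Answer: -19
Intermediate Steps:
x(Y, V) = Y (x(Y, V) = Y - 1*0 = Y + 0 = Y)
g = -1
((-14 - 5) - 6) + g*(-6) = ((-14 - 5) - 6) - 1*(-6) = (-19 - 6) + 6 = -25 + 6 = -19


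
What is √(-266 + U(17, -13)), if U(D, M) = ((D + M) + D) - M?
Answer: 2*I*√58 ≈ 15.232*I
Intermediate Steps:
U(D, M) = 2*D (U(D, M) = (M + 2*D) - M = 2*D)
√(-266 + U(17, -13)) = √(-266 + 2*17) = √(-266 + 34) = √(-232) = 2*I*√58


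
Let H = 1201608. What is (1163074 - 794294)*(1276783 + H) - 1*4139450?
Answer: 913976893530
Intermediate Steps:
(1163074 - 794294)*(1276783 + H) - 1*4139450 = (1163074 - 794294)*(1276783 + 1201608) - 1*4139450 = 368780*2478391 - 4139450 = 913981032980 - 4139450 = 913976893530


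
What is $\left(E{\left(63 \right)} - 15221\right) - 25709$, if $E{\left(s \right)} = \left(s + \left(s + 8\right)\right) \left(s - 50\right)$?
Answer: $-39188$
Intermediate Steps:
$E{\left(s \right)} = \left(-50 + s\right) \left(8 + 2 s\right)$ ($E{\left(s \right)} = \left(s + \left(8 + s\right)\right) \left(-50 + s\right) = \left(8 + 2 s\right) \left(-50 + s\right) = \left(-50 + s\right) \left(8 + 2 s\right)$)
$\left(E{\left(63 \right)} - 15221\right) - 25709 = \left(\left(-400 - 5796 + 2 \cdot 63^{2}\right) - 15221\right) - 25709 = \left(\left(-400 - 5796 + 2 \cdot 3969\right) - 15221\right) - 25709 = \left(\left(-400 - 5796 + 7938\right) - 15221\right) - 25709 = \left(1742 - 15221\right) - 25709 = -13479 - 25709 = -39188$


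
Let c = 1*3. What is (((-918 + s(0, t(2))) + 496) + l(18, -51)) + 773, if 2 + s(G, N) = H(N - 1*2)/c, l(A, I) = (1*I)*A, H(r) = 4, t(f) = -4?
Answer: -1703/3 ≈ -567.67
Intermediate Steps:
l(A, I) = A*I (l(A, I) = I*A = A*I)
c = 3
s(G, N) = -⅔ (s(G, N) = -2 + 4/3 = -⅔)
(((-918 + s(0, t(2))) + 496) + l(18, -51)) + 773 = (((-918 - ⅔) + 496) + 18*(-51)) + 773 = ((-2756/3 + 496) - 918) + 773 = (-1268/3 - 918) + 773 = -4022/3 + 773 = -1703/3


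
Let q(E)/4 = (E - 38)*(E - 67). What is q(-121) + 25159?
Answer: 144727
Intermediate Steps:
q(E) = 4*(-67 + E)*(-38 + E) (q(E) = 4*((E - 38)*(E - 67)) = 4*((-38 + E)*(-67 + E)) = 4*((-67 + E)*(-38 + E)) = 4*(-67 + E)*(-38 + E))
q(-121) + 25159 = (10184 - 420*(-121) + 4*(-121)**2) + 25159 = (10184 + 50820 + 4*14641) + 25159 = (10184 + 50820 + 58564) + 25159 = 119568 + 25159 = 144727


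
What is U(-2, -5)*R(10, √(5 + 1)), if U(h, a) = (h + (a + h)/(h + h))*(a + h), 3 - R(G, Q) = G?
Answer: -49/4 ≈ -12.250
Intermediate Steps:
R(G, Q) = 3 - G
U(h, a) = (a + h)*(h + (a + h)/(2*h)) (U(h, a) = (h + (a + h)/((2*h)))*(a + h) = (h + (a + h)*(1/(2*h)))*(a + h) = (h + (a + h)/(2*h))*(a + h) = (a + h)*(h + (a + h)/(2*h)))
U(-2, -5)*R(10, √(5 + 1)) = (-5 + (-2)² + (½)*(-2) - 5*(-2) + (½)*(-5)²/(-2))*(3 - 1*10) = (-5 + 4 - 1 + 10 + (½)*25*(-½))*(3 - 10) = (-5 + 4 - 1 + 10 - 25/4)*(-7) = (7/4)*(-7) = -49/4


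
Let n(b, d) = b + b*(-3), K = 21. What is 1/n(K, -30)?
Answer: -1/42 ≈ -0.023810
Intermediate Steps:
n(b, d) = -2*b (n(b, d) = b - 3*b = -2*b)
1/n(K, -30) = 1/(-2*21) = 1/(-42) = -1/42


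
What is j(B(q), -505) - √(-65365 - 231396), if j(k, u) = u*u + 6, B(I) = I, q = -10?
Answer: 255031 - I*√296761 ≈ 2.5503e+5 - 544.76*I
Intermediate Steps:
j(k, u) = 6 + u² (j(k, u) = u² + 6 = 6 + u²)
j(B(q), -505) - √(-65365 - 231396) = (6 + (-505)²) - √(-65365 - 231396) = (6 + 255025) - √(-296761) = 255031 - I*√296761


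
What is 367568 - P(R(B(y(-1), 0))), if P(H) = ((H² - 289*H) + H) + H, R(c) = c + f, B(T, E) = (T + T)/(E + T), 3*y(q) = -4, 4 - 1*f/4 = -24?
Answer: 387290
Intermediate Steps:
f = 112 (f = 16 - 4*(-24) = 16 + 96 = 112)
y(q) = -4/3 (y(q) = (⅓)*(-4) = -4/3)
B(T, E) = 2*T/(E + T) (B(T, E) = (2*T)/(E + T) = 2*T/(E + T))
R(c) = 112 + c (R(c) = c + 112 = 112 + c)
P(H) = H² - 287*H (P(H) = (H² - 288*H) + H = H² - 287*H)
367568 - P(R(B(y(-1), 0))) = 367568 - (112 + 2*(-4/3)/(0 - 4/3))*(-287 + (112 + 2*(-4/3)/(0 - 4/3))) = 367568 - (112 + 2*(-4/3)/(-4/3))*(-287 + (112 + 2*(-4/3)/(-4/3))) = 367568 - (112 + 2*(-4/3)*(-¾))*(-287 + (112 + 2*(-4/3)*(-¾))) = 367568 - (112 + 2)*(-287 + (112 + 2)) = 367568 - 114*(-287 + 114) = 367568 - 114*(-173) = 367568 - 1*(-19722) = 367568 + 19722 = 387290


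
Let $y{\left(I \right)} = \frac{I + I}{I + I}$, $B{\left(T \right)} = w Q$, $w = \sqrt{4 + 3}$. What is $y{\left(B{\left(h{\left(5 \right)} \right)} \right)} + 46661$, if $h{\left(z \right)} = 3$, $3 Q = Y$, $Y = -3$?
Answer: $46662$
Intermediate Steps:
$w = \sqrt{7} \approx 2.6458$
$Q = -1$ ($Q = \frac{1}{3} \left(-3\right) = -1$)
$B{\left(T \right)} = - \sqrt{7}$ ($B{\left(T \right)} = \sqrt{7} \left(-1\right) = - \sqrt{7}$)
$y{\left(I \right)} = 1$ ($y{\left(I \right)} = \frac{2 I}{2 I} = 2 I \frac{1}{2 I} = 1$)
$y{\left(B{\left(h{\left(5 \right)} \right)} \right)} + 46661 = 1 + 46661 = 46662$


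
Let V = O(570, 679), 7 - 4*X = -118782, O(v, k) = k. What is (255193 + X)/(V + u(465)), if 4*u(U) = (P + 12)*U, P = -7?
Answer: 1139561/5041 ≈ 226.06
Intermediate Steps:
u(U) = 5*U/4 (u(U) = ((-7 + 12)*U)/4 = (5*U)/4 = 5*U/4)
X = 118789/4 (X = 7/4 - 1/4*(-118782) = 7/4 + 59391/2 = 118789/4 ≈ 29697.)
V = 679
(255193 + X)/(V + u(465)) = (255193 + 118789/4)/(679 + (5/4)*465) = 1139561/(4*(679 + 2325/4)) = 1139561/(4*(5041/4)) = (1139561/4)*(4/5041) = 1139561/5041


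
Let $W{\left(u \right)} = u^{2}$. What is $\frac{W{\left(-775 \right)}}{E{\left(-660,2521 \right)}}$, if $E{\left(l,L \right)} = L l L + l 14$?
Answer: $- \frac{24025}{167784012} \approx -0.00014319$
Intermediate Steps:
$E{\left(l,L \right)} = 14 l + l L^{2}$ ($E{\left(l,L \right)} = l L^{2} + 14 l = 14 l + l L^{2}$)
$\frac{W{\left(-775 \right)}}{E{\left(-660,2521 \right)}} = \frac{\left(-775\right)^{2}}{\left(-660\right) \left(14 + 2521^{2}\right)} = \frac{600625}{\left(-660\right) \left(14 + 6355441\right)} = \frac{600625}{\left(-660\right) 6355455} = \frac{600625}{-4194600300} = 600625 \left(- \frac{1}{4194600300}\right) = - \frac{24025}{167784012}$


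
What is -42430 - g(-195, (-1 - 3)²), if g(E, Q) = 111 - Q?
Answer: -42525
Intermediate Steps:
-42430 - g(-195, (-1 - 3)²) = -42430 - (111 - (-1 - 3)²) = -42430 - (111 - 1*(-4)²) = -42430 - (111 - 1*16) = -42430 - (111 - 16) = -42430 - 1*95 = -42430 - 95 = -42525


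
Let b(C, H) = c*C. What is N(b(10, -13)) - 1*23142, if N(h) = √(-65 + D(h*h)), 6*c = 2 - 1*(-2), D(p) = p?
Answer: -23142 + I*√185/3 ≈ -23142.0 + 4.5338*I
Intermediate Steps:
c = ⅔ (c = (2 - 1*(-2))/6 = (2 + 2)/6 = (⅙)*4 = ⅔ ≈ 0.66667)
b(C, H) = 2*C/3
N(h) = √(-65 + h²) (N(h) = √(-65 + h*h) = √(-65 + h²))
N(b(10, -13)) - 1*23142 = √(-65 + ((⅔)*10)²) - 1*23142 = √(-65 + (20/3)²) - 23142 = √(-65 + 400/9) - 23142 = √(-185/9) - 23142 = I*√185/3 - 23142 = -23142 + I*√185/3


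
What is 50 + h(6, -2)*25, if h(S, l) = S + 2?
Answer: 250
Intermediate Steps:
h(S, l) = 2 + S
50 + h(6, -2)*25 = 50 + (2 + 6)*25 = 50 + 8*25 = 50 + 200 = 250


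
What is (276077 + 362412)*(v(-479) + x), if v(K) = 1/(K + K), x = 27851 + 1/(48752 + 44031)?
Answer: 1580622342439415421/88886114 ≈ 1.7783e+10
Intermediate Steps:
x = 2584099334/92783 (x = 27851 + 1/92783 = 2584099334/92783 ≈ 27851.)
v(K) = 1/(2*K)
(276077 + 362412)*(v(-479) + x) = (276077 + 362412)*((½)/(-479) + 2584099334/92783) = 638489*((½)*(-1/479) + 2584099334/92783) = 638489*(-1/958 + 2584099334/92783) = 638489*(2475567069189/88886114) = 1580622342439415421/88886114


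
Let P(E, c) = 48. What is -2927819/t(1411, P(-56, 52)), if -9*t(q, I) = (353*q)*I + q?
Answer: 26350371/23909395 ≈ 1.1021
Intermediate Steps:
t(q, I) = -q/9 - 353*I*q/9 (t(q, I) = -((353*q)*I + q)/9 = -(353*I*q + q)/9 = -(q + 353*I*q)/9 = -q/9 - 353*I*q/9)
-2927819/t(1411, P(-56, 52)) = -2927819*(-9/(1411*(1 + 353*48))) = -2927819*(-9/(1411*(1 + 16944))) = -2927819/((-⅑*1411*16945)) = -2927819/(-23909395/9) = -2927819*(-9/23909395) = 26350371/23909395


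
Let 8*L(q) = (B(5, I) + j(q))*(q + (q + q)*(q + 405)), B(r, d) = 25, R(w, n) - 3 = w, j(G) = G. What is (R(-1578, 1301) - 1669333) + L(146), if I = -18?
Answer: 7085117/4 ≈ 1.7713e+6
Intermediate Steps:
R(w, n) = 3 + w
L(q) = (25 + q)*(q + 2*q*(405 + q))/8 (L(q) = ((25 + q)*(q + (q + q)*(q + 405)))/8 = ((25 + q)*(q + (2*q)*(405 + q)))/8 = ((25 + q)*(q + 2*q*(405 + q)))/8 = (25 + q)*(q + 2*q*(405 + q))/8)
(R(-1578, 1301) - 1669333) + L(146) = ((3 - 1578) - 1669333) + (⅛)*146*(20275 + 2*146² + 861*146) = (-1575 - 1669333) + (⅛)*146*(20275 + 2*21316 + 125706) = -1670908 + (⅛)*146*(20275 + 42632 + 125706) = -1670908 + (⅛)*146*188613 = -1670908 + 13768749/4 = 7085117/4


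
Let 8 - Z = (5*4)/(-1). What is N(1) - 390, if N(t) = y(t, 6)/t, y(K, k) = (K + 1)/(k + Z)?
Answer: -6629/17 ≈ -389.94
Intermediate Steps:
Z = 28 (Z = 8 - 5*4/(-1) = 8 - 20*(-1) = 8 - 1*(-20) = 8 + 20 = 28)
y(K, k) = (1 + K)/(28 + k) (y(K, k) = (K + 1)/(k + 28) = (1 + K)/(28 + k))
N(t) = (1/34 + t/34)/t (N(t) = ((1 + t)/(28 + 6))/t = ((1 + t)/34)/t = (1/34 + t/34)/t)
N(1) - 390 = (1/34)*(1 + 1)/1 - 390 = (1/34)*1*2 - 390 = 1/17 - 390 = -6629/17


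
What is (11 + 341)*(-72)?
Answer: -25344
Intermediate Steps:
(11 + 341)*(-72) = 352*(-72) = -25344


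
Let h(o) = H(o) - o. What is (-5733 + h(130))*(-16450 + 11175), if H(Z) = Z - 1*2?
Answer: 30252125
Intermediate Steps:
H(Z) = -2 + Z (H(Z) = Z - 2 = -2 + Z)
h(o) = -2 (h(o) = (-2 + o) - o = -2)
(-5733 + h(130))*(-16450 + 11175) = (-5733 - 2)*(-16450 + 11175) = -5735*(-5275) = 30252125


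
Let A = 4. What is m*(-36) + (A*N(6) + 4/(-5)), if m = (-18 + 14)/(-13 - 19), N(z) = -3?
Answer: -173/10 ≈ -17.300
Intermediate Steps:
m = ⅛ (m = -4/(-32) = -4*(-1/32) = ⅛ ≈ 0.12500)
m*(-36) + (A*N(6) + 4/(-5)) = (⅛)*(-36) + (4*(-3) + 4/(-5)) = -9/2 + (-12 + 4*(-⅕)) = -9/2 + (-12 - ⅘) = -9/2 - 64/5 = -173/10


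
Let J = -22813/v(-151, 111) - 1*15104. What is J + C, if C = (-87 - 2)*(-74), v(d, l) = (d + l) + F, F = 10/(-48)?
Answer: -7672358/965 ≈ -7950.6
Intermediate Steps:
F = -5/24 (F = 10*(-1/48) = -5/24 ≈ -0.20833)
v(d, l) = -5/24 + d + l (v(d, l) = (d + l) - 5/24 = -5/24 + d + l)
C = 6586 (C = -89*(-74) = 6586)
J = -14027848/965 (J = -22813/(-5/24 - 151 + 111) - 1*15104 = -22813/(-965/24) - 15104 = -22813*(-24/965) - 15104 = 547512/965 - 15104 = -14027848/965 ≈ -14537.)
J + C = -14027848/965 + 6586 = -7672358/965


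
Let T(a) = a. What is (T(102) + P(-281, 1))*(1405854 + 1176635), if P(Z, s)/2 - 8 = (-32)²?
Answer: 5593671174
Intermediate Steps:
P(Z, s) = 2064 (P(Z, s) = 16 + 2*(-32)² = 16 + 2*1024 = 16 + 2048 = 2064)
(T(102) + P(-281, 1))*(1405854 + 1176635) = (102 + 2064)*(1405854 + 1176635) = 2166*2582489 = 5593671174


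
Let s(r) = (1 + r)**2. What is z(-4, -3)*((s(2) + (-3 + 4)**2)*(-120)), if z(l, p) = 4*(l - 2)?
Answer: 28800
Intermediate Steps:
z(l, p) = -8 + 4*l (z(l, p) = 4*(-2 + l) = -8 + 4*l)
z(-4, -3)*((s(2) + (-3 + 4)**2)*(-120)) = (-8 + 4*(-4))*(((1 + 2)**2 + (-3 + 4)**2)*(-120)) = (-8 - 16)*((3**2 + 1**2)*(-120)) = -24*(9 + 1)*(-120) = -240*(-120) = -24*(-1200) = 28800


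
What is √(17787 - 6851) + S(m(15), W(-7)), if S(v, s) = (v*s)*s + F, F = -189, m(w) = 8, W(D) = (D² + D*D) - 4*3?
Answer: 58979 + 2*√2734 ≈ 59084.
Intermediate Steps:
W(D) = -12 + 2*D² (W(D) = (D² + D²) - 12 = 2*D² - 12 = -12 + 2*D²)
S(v, s) = -189 + v*s² (S(v, s) = (v*s)*s - 189 = (s*v)*s - 189 = v*s² - 189 = -189 + v*s²)
√(17787 - 6851) + S(m(15), W(-7)) = √(17787 - 6851) + (-189 + 8*(-12 + 2*(-7)²)²) = √10936 + (-189 + 8*(-12 + 2*49)²) = 2*√2734 + (-189 + 8*(-12 + 98)²) = 2*√2734 + (-189 + 8*86²) = 2*√2734 + (-189 + 8*7396) = 2*√2734 + (-189 + 59168) = 2*√2734 + 58979 = 58979 + 2*√2734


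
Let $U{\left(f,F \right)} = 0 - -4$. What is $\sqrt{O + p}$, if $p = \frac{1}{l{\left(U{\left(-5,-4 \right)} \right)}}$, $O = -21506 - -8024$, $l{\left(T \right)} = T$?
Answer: $\frac{i \sqrt{53927}}{2} \approx 116.11 i$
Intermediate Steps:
$U{\left(f,F \right)} = 4$ ($U{\left(f,F \right)} = 0 + 4 = 4$)
$O = -13482$ ($O = -21506 + 8024 = -13482$)
$p = \frac{1}{4} \approx 0.25$
$\sqrt{O + p} = \sqrt{-13482 + \frac{1}{4}} = \sqrt{- \frac{53927}{4}} = \frac{i \sqrt{53927}}{2}$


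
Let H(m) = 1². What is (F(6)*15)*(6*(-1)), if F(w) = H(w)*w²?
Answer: -3240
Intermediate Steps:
H(m) = 1
F(w) = w² (F(w) = 1*w² = w²)
(F(6)*15)*(6*(-1)) = (6²*15)*(6*(-1)) = (36*15)*(-6) = 540*(-6) = -3240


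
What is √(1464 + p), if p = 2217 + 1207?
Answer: 2*√1222 ≈ 69.914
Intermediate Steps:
p = 3424
√(1464 + p) = √(1464 + 3424) = √4888 = 2*√1222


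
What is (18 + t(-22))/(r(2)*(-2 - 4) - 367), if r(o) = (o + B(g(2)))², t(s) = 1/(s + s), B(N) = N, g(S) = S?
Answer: -791/20372 ≈ -0.038828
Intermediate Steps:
t(s) = 1/(2*s)
r(o) = (2 + o)² (r(o) = (o + 2)² = (2 + o)²)
(18 + t(-22))/(r(2)*(-2 - 4) - 367) = (18 + (½)/(-22))/((2 + 2)²*(-2 - 4) - 367) = (18 + (½)*(-1/22))/(4²*(-6) - 367) = (18 - 1/44)/(16*(-6) - 367) = 791/(44*(-96 - 367)) = (791/44)/(-463) = (791/44)*(-1/463) = -791/20372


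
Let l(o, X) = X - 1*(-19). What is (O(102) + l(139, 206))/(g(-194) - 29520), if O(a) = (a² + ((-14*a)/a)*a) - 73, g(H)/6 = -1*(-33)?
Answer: -4564/14661 ≈ -0.31130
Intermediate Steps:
l(o, X) = 19 + X (l(o, X) = X + 19 = 19 + X)
g(H) = 198 (g(H) = 6*(-1*(-33)) = 6*33 = 198)
O(a) = -73 + a² - 14*a (O(a) = (a² - 14*a) - 73 = -73 + a² - 14*a)
(O(102) + l(139, 206))/(g(-194) - 29520) = ((-73 + 102² - 14*102) + (19 + 206))/(198 - 29520) = ((-73 + 10404 - 1428) + 225)/(-29322) = (8903 + 225)*(-1/29322) = 9128*(-1/29322) = -4564/14661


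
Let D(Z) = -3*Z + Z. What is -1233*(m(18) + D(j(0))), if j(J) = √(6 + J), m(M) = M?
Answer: -22194 + 2466*√6 ≈ -16154.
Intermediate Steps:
D(Z) = -2*Z
-1233*(m(18) + D(j(0))) = -1233*(18 - 2*√(6 + 0)) = -1233*(18 - 2*√6) = -22194 + 2466*√6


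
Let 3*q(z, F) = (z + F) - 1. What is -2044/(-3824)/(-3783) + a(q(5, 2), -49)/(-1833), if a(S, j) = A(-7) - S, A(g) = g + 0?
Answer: 810571/169977756 ≈ 0.0047687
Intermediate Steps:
A(g) = g
q(z, F) = -1/3 + F/3 + z/3 (q(z, F) = ((z + F) - 1)/3 = ((F + z) - 1)/3 = (-1 + F + z)/3 = -1/3 + F/3 + z/3)
a(S, j) = -7 - S
-2044/(-3824)/(-3783) + a(q(5, 2), -49)/(-1833) = -2044/(-3824)/(-3783) + (-7 - (-1/3 + (1/3)*2 + (1/3)*5))/(-1833) = -2044*(-1/3824)*(-1/3783) + (-7 - (-1/3 + 2/3 + 5/3))*(-1/1833) = (511/956)*(-1/3783) + (-7 - 1*2)*(-1/1833) = -511/3616548 + (-7 - 2)*(-1/1833) = -511/3616548 - 9*(-1/1833) = -511/3616548 + 3/611 = 810571/169977756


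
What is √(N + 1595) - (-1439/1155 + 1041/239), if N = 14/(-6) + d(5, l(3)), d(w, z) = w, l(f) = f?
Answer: -858434/276045 + √14379/3 ≈ 36.861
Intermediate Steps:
N = 8/3 (N = 14/(-6) + 5 = 14*(-⅙) + 5 = -7/3 + 5 = 8/3 ≈ 2.6667)
√(N + 1595) - (-1439/1155 + 1041/239) = √(8/3 + 1595) - (-1439/1155 + 1041/239) = √(4793/3) - (-1439*1/1155 + 1041*(1/239)) = √14379/3 - (-1439/1155 + 1041/239) = √14379/3 - 1*858434/276045 = √14379/3 - 858434/276045 = -858434/276045 + √14379/3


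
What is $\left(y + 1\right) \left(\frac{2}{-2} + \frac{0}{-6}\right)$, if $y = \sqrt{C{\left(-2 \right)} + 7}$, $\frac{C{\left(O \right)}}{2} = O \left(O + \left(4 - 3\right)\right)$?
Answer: $-1 - \sqrt{11} \approx -4.3166$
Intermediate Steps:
$C{\left(O \right)} = 2 O \left(1 + O\right)$ ($C{\left(O \right)} = 2 O \left(O + \left(4 - 3\right)\right) = 2 O \left(O + 1\right) = 2 O \left(1 + O\right)$)
$y = \sqrt{11}$ ($y = \sqrt{2 \left(-2\right) \left(1 - 2\right) + 7} = \sqrt{2 \left(-2\right) \left(-1\right) + 7} = \sqrt{4 + 7} = \sqrt{11} \approx 3.3166$)
$\left(y + 1\right) \left(\frac{2}{-2} + \frac{0}{-6}\right) = \left(\sqrt{11} + 1\right) \left(\frac{2}{-2} + \frac{0}{-6}\right) = \left(1 + \sqrt{11}\right) \left(2 \left(- \frac{1}{2}\right) + 0 \left(- \frac{1}{6}\right)\right) = \left(1 + \sqrt{11}\right) \left(-1 + 0\right) = \left(1 + \sqrt{11}\right) \left(-1\right) = -1 - \sqrt{11}$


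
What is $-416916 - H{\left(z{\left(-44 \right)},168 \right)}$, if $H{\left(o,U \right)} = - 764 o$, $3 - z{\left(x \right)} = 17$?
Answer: $-427612$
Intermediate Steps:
$z{\left(x \right)} = -14$ ($z{\left(x \right)} = 3 - 17 = -14$)
$-416916 - H{\left(z{\left(-44 \right)},168 \right)} = -416916 - \left(-764\right) \left(-14\right) = -416916 - 10696 = -427612$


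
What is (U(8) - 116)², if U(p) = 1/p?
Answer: 859329/64 ≈ 13427.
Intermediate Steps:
(U(8) - 116)² = (1/8 - 116)² = (⅛ - 116)² = (-927/8)² = 859329/64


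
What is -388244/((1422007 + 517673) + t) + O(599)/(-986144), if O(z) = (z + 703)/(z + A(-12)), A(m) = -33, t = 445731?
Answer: -108352203894049/665717524887072 ≈ -0.16276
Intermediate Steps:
O(z) = (703 + z)/(-33 + z) (O(z) = (z + 703)/(z - 33) = (703 + z)/(-33 + z))
-388244/((1422007 + 517673) + t) + O(599)/(-986144) = -388244/((1422007 + 517673) + 445731) + ((703 + 599)/(-33 + 599))/(-986144) = -388244/(1939680 + 445731) + (1302/566)*(-1/986144) = -388244/2385411 + ((1/566)*1302)*(-1/986144) = -388244*1/2385411 + (651/283)*(-1/986144) = -388244/2385411 - 651/279078752 = -108352203894049/665717524887072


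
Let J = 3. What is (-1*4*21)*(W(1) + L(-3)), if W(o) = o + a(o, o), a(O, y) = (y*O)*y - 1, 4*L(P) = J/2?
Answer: -231/2 ≈ -115.50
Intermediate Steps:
L(P) = 3/8 (L(P) = (3/2)/4 = (3*(½))/4 = (¼)*(3/2) = 3/8)
a(O, y) = -1 + O*y² (a(O, y) = (O*y)*y - 1 = O*y² - 1 = -1 + O*y²)
W(o) = -1 + o + o³ (W(o) = o + (-1 + o*o²) = o + (-1 + o³) = -1 + o + o³)
(-1*4*21)*(W(1) + L(-3)) = (-1*4*21)*((-1 + 1 + 1³) + 3/8) = (-4*21)*((-1 + 1 + 1) + 3/8) = -84*(1 + 3/8) = -84*11/8 = -231/2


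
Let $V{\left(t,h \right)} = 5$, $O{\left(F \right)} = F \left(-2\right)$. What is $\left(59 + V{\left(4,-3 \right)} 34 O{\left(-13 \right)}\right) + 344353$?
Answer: $348832$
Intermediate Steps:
$O{\left(F \right)} = - 2 F$
$\left(59 + V{\left(4,-3 \right)} 34 O{\left(-13 \right)}\right) + 344353 = \left(59 + 5 \cdot 34 \left(\left(-2\right) \left(-13\right)\right)\right) + 344353 = \left(59 + 170 \cdot 26\right) + 344353 = \left(59 + 4420\right) + 344353 = 4479 + 344353 = 348832$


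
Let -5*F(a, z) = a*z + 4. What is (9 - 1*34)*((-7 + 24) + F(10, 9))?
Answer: 45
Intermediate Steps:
F(a, z) = -4/5 - a*z/5 (F(a, z) = -(a*z + 4)/5 = -(4 + a*z)/5 = -4/5 - a*z/5)
(9 - 1*34)*((-7 + 24) + F(10, 9)) = (9 - 1*34)*((-7 + 24) + (-4/5 - 1/5*10*9)) = (9 - 34)*(17 + (-4/5 - 18)) = -25*(17 - 94/5) = -25*(-9/5) = 45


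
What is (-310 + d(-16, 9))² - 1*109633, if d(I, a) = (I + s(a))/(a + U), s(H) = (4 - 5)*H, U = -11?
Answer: -84507/4 ≈ -21127.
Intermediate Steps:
s(H) = -H
d(I, a) = (I - a)/(-11 + a) (d(I, a) = (I - a)/(a - 11) = (I - a)/(-11 + a))
(-310 + d(-16, 9))² - 1*109633 = (-310 + (-16 - 1*9)/(-11 + 9))² - 1*109633 = (-310 + (-16 - 9)/(-2))² - 109633 = (-310 - ½*(-25))² - 109633 = (-310 + 25/2)² - 109633 = (-595/2)² - 109633 = 354025/4 - 109633 = -84507/4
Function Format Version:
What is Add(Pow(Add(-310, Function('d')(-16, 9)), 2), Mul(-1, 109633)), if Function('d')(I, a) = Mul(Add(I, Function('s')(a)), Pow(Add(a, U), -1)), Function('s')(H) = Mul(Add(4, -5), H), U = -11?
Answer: Rational(-84507, 4) ≈ -21127.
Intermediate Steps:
Function('s')(H) = Mul(-1, H)
Function('d')(I, a) = Mul(Pow(Add(-11, a), -1), Add(I, Mul(-1, a))) (Function('d')(I, a) = Mul(Add(I, Mul(-1, a)), Pow(Add(a, -11), -1)) = Mul(Add(I, Mul(-1, a)), Pow(Add(-11, a), -1)) = Mul(Pow(Add(-11, a), -1), Add(I, Mul(-1, a))))
Add(Pow(Add(-310, Function('d')(-16, 9)), 2), Mul(-1, 109633)) = Add(Pow(Add(-310, Mul(Pow(Add(-11, 9), -1), Add(-16, Mul(-1, 9)))), 2), Mul(-1, 109633)) = Add(Pow(Add(-310, Mul(Pow(-2, -1), Add(-16, -9))), 2), -109633) = Add(Pow(Add(-310, Mul(Rational(-1, 2), -25)), 2), -109633) = Add(Pow(Add(-310, Rational(25, 2)), 2), -109633) = Add(Pow(Rational(-595, 2), 2), -109633) = Add(Rational(354025, 4), -109633) = Rational(-84507, 4)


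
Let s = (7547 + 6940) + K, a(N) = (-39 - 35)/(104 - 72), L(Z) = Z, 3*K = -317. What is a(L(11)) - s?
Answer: -690415/48 ≈ -14384.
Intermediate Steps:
K = -317/3 (K = (⅓)*(-317) = -317/3 ≈ -105.67)
a(N) = -37/16 (a(N) = -74/32 = -74*1/32 = -37/16)
s = 43144/3 (s = (7547 + 6940) - 317/3 = 14487 - 317/3 = 43144/3 ≈ 14381.)
a(L(11)) - s = -37/16 - 1*43144/3 = -37/16 - 43144/3 = -690415/48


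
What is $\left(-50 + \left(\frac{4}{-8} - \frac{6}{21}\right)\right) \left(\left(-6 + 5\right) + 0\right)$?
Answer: $\frac{711}{14} \approx 50.786$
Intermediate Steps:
$\left(-50 + \left(\frac{4}{-8} - \frac{6}{21}\right)\right) \left(\left(-6 + 5\right) + 0\right) = \left(-50 + \left(4 \left(- \frac{1}{8}\right) - \frac{2}{7}\right)\right) \left(-1 + 0\right) = \left(-50 - \frac{11}{14}\right) \left(-1\right) = \left(- \frac{711}{14}\right) \left(-1\right) = \frac{711}{14}$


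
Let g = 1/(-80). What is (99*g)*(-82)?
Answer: 4059/40 ≈ 101.47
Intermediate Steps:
g = -1/80 ≈ -0.012500
(99*g)*(-82) = (99*(-1/80))*(-82) = -99/80*(-82) = 4059/40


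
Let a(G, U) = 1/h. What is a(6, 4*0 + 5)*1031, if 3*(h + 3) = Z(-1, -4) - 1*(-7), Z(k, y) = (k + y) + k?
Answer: -3093/8 ≈ -386.63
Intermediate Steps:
Z(k, y) = y + 2*k
h = -8/3 (h = -3 + ((-4 + 2*(-1)) - 1*(-7))/3 = -3 + ((-4 - 2) + 7)/3 = -3 + (-6 + 7)/3 = -3 + (1/3)*1 = -3 + 1/3 = -8/3 ≈ -2.6667)
a(G, U) = -3/8 (a(G, U) = 1/(-8/3) = -3/8)
a(6, 4*0 + 5)*1031 = -3/8*1031 = -3093/8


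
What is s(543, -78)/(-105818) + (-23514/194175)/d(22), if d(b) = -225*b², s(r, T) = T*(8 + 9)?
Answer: 2336802504121/186465932111250 ≈ 0.012532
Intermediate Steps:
s(r, T) = 17*T (s(r, T) = T*17 = 17*T)
s(543, -78)/(-105818) + (-23514/194175)/d(22) = (17*(-78))/(-105818) + (-23514/194175)/((-225*22²)) = -1326*(-1/105818) + (-23514*1/194175)/((-225*484)) = 663/52909 - 7838/64725/(-108900) = 663/52909 - 7838/64725*(-1/108900) = 663/52909 + 3919/3524276250 = 2336802504121/186465932111250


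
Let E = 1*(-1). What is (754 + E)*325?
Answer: 244725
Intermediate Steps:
E = -1
(754 + E)*325 = (754 - 1)*325 = 753*325 = 244725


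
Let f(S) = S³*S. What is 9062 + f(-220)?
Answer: 2342569062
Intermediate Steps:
f(S) = S⁴
9062 + f(-220) = 9062 + (-220)⁴ = 9062 + 2342560000 = 2342569062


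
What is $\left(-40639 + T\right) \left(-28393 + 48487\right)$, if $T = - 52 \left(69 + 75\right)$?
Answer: $-967063938$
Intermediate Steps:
$T = -7488$ ($T = \left(-52\right) 144 = -7488$)
$\left(-40639 + T\right) \left(-28393 + 48487\right) = \left(-40639 - 7488\right) \left(-28393 + 48487\right) = \left(-48127\right) 20094 = -967063938$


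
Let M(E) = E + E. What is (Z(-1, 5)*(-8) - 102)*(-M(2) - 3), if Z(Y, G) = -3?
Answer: 546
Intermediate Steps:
M(E) = 2*E
(Z(-1, 5)*(-8) - 102)*(-M(2) - 3) = (-3*(-8) - 102)*(-2*2 - 3) = (24 - 102)*(-1*4 - 3) = -78*(-4 - 3) = -78*(-7) = 546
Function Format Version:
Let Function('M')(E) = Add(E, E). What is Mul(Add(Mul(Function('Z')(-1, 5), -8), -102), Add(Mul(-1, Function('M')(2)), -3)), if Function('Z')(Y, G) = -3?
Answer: 546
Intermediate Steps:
Function('M')(E) = Mul(2, E)
Mul(Add(Mul(Function('Z')(-1, 5), -8), -102), Add(Mul(-1, Function('M')(2)), -3)) = Mul(Add(Mul(-3, -8), -102), Add(Mul(-1, Mul(2, 2)), -3)) = Mul(Add(24, -102), Add(Mul(-1, 4), -3)) = Mul(-78, Add(-4, -3)) = Mul(-78, -7) = 546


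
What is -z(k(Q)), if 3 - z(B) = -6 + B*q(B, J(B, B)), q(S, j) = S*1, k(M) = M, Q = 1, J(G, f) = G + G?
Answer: -8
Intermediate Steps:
J(G, f) = 2*G
q(S, j) = S
z(B) = 9 - B² (z(B) = 3 - (-6 + B*B) = 3 - (-6 + B²) = 3 + (6 - B²) = 9 - B²)
-z(k(Q)) = -(9 - 1*1²) = -(9 - 1*1) = -(9 - 1) = -1*8 = -8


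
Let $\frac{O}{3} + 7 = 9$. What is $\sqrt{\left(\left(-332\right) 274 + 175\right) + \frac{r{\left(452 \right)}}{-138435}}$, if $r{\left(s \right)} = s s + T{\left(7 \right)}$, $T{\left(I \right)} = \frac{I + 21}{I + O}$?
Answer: $\frac{i \sqrt{11762453829932949}}{359931} \approx 301.32 i$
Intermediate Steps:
$O = 6$ ($O = -21 + 3 \cdot 9 = -21 + 27 = 6$)
$T{\left(I \right)} = \frac{21 + I}{6 + I}$ ($T{\left(I \right)} = \frac{I + 21}{I + 6} = \frac{21 + I}{6 + I}$)
$r{\left(s \right)} = \frac{28}{13} + s^{2}$ ($r{\left(s \right)} = s s + \frac{21 + 7}{6 + 7} = s^{2} + \frac{1}{13} \cdot 28 = s^{2} + \frac{28}{13} = \frac{28}{13} + s^{2}$)
$\sqrt{\left(\left(-332\right) 274 + 175\right) + \frac{r{\left(452 \right)}}{-138435}} = \sqrt{\left(\left(-332\right) 274 + 175\right) + \frac{\frac{28}{13} + 452^{2}}{-138435}} = \sqrt{\left(-90968 + 175\right) + \left(\frac{28}{13} + 204304\right) \left(- \frac{1}{138435}\right)} = \sqrt{-90793 + \frac{2655980}{13} \left(- \frac{1}{138435}\right)} = \sqrt{-90793 - \frac{531196}{359931}} = \sqrt{- \frac{32679746479}{359931}} = \frac{i \sqrt{11762453829932949}}{359931}$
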